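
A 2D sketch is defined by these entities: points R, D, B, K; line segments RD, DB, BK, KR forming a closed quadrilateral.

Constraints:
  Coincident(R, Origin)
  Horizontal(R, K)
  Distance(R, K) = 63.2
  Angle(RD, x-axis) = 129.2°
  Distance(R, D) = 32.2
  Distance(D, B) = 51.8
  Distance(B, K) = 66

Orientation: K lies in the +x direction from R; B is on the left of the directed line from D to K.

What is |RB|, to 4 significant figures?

57.63

Checks: |DB| = 51.80 ✓; |BK| = 66.00 ✓.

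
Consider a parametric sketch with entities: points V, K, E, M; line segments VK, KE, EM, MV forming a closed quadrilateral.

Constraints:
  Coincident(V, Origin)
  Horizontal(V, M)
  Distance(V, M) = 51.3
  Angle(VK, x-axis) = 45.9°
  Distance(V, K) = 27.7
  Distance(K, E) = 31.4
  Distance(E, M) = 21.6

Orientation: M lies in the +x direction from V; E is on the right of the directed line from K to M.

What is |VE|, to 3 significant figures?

32.9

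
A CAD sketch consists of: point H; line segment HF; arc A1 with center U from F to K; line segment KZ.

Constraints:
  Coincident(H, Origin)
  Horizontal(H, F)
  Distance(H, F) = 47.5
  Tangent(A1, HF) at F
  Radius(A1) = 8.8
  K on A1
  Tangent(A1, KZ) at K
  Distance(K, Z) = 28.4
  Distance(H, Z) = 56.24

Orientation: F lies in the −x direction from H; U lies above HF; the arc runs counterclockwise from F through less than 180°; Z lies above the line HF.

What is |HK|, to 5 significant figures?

39.929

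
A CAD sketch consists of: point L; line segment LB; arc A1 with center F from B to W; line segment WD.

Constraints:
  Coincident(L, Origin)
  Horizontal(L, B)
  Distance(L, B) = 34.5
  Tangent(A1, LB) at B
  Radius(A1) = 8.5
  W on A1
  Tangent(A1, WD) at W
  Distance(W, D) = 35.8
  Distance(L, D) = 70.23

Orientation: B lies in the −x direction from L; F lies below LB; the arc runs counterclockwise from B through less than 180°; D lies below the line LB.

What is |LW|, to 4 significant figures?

41.61

Checks: |LB| = 34.50 ✓; |FW| = 8.500 ✓; ∠(FW, WD) = 90.00° ✓; |WD| = 35.80 ✓; |LD| = 70.23 ✓.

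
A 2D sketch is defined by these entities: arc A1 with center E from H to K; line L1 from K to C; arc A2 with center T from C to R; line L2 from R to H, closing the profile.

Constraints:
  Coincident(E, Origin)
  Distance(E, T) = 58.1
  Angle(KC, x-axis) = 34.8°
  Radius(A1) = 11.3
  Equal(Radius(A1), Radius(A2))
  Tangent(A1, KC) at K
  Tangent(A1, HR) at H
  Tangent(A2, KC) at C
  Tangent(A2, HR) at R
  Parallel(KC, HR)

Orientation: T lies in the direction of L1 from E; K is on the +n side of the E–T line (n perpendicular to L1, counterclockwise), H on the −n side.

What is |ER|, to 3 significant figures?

59.2

The slot axis is L1's direction at 34.8°, so u = (cos 34.8°, sin 34.8°) = (0.821, 0.571) and n = (−sin 34.8°, cos 34.8°) = (-0.571, 0.821). E is at the origin and T lies 58.1 along u from E, so T = 58.1·u = (47.7, 33.2). Tangency of A1 to both parallel lines with radius 11.3 puts K and H at E ± 11.3·n: K = (-6.45, 9.28), H = (6.45, -9.28). Equal radii place C and R the same way about T: C = T + 11.3·n = (41.3, 42.4), R = T − 11.3·n = (54.2, 23.9). Then |ER| = |R − E| = 59.2.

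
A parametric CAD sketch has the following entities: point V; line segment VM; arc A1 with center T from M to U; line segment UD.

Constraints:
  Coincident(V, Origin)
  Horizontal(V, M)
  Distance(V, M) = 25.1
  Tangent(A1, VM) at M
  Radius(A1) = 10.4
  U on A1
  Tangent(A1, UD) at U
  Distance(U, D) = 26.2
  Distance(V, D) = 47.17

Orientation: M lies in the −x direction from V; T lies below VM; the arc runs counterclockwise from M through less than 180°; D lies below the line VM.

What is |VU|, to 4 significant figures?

37.54

V is at the origin; VM is horizontal with |VM| = 25.1 and M on the −x side, so M = (-25.10, 0.000). A1 meets VM tangentially, so TM is at right angles to VM, so T = M + (0, -10.4) = (-25.10, -10.40). Since TU ⟂ UD (tangency), |TD| = √(10.4² + 26.2²) = 28.19 regardless of where U sits on A1. So D lies on both circle(V, 47.17) and circle(T, 28.19); the below-VM intersection is D = (-27.24, -38.51). U is the foot of the tangent from D: U = (-35.03, -13.49).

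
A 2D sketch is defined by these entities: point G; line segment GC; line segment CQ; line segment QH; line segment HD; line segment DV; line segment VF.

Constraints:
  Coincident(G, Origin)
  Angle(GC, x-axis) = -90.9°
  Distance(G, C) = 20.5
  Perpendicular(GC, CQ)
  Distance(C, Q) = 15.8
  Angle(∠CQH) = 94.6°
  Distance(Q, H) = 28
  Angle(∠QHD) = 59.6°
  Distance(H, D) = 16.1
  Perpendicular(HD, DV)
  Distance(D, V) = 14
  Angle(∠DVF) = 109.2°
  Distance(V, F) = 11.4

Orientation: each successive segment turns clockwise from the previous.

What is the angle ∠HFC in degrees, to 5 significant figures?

105.55°

G is at the origin; GC runs at -90.9° with length 20.5, so C = (-0.32200, -20.497). GC is perpendicular to CQ, so CQ runs at 179.10°; with |CQ| = 15.8, Q = (-16.120, -20.249). ∠CQH = 94.6° gives QH at 93.700° from the x-axis; with |QH| = 28.0, H = (-17.927, 7.6923). ∠QHD = 59.6° gives HD at -26.700° from the x-axis; with |HD| = 16.1, D = (-3.5437, 0.45831). The perpendicularity gives DV at right angles to HD, so DV runs at -116.70°; with |DV| = 14.0, V = (-9.8341, -12.049). ∠DVF = 109.2° gives VF at 172.50° from the x-axis; with |VF| = 11.4, F = (-21.137, -10.561). Then cos ∠HFC = FH·FC / (|FH||FC|), giving 105.55°.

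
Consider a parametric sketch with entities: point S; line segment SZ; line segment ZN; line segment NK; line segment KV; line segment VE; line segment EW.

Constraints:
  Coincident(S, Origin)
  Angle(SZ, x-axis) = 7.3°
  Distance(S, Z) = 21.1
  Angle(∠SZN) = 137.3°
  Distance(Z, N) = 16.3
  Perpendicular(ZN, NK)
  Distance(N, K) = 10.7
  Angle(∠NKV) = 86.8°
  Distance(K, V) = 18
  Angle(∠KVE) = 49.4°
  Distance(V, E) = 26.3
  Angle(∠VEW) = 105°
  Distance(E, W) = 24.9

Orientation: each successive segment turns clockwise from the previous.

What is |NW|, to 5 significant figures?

22.217

S is at the origin; SZ runs at 7.3° with length 21.1, so Z = (20.929, 2.6811). ∠SZN = 137.3° gives ZN at -35.400° from the x-axis; with |ZN| = 16.3, N = (34.216, -6.7612). ZN is perpendicular to NK, so NK runs at -125.40°; with |NK| = 10.7, K = (28.017, -15.483). ∠NKV = 86.8° gives KV at 141.40° from the x-axis; with |KV| = 18.0, V = (13.950, -4.2533). ∠KVE = 49.4° gives VE at 10.800° from the x-axis; with |VE| = 26.3, E = (39.784, 0.67487). ∠VEW = 105.0° gives EW at -64.200° from the x-axis; with |EW| = 24.9, W = (50.621, -21.743). Then |NW| = |W − N| = 22.217.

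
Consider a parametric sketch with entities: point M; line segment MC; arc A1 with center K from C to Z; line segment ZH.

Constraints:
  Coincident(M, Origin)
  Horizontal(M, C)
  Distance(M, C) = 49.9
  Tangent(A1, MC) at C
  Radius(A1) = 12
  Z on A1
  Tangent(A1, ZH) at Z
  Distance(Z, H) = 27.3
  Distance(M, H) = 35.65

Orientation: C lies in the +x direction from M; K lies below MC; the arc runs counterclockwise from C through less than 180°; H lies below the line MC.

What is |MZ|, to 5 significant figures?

40.617

M is at the origin; MC is horizontal with |MC| = 49.9 and C on the +x side, so C = (49.900, 0.0000). Tangency of A1 to MC means the radius KC is perpendicular to MC, so K = C + (0, -12) = (49.900, -12.000). Since KZ ⟂ ZH (tangency), |KH| = √(12.0² + 27.3²) = 29.821 regardless of where Z sits on A1. So H lies on both circle(M, 35.65) and circle(K, 29.821); the below-MC intersection is H = (23.843, -26.503). Z is the foot of the tangent from H: Z = (40.338, -4.7496).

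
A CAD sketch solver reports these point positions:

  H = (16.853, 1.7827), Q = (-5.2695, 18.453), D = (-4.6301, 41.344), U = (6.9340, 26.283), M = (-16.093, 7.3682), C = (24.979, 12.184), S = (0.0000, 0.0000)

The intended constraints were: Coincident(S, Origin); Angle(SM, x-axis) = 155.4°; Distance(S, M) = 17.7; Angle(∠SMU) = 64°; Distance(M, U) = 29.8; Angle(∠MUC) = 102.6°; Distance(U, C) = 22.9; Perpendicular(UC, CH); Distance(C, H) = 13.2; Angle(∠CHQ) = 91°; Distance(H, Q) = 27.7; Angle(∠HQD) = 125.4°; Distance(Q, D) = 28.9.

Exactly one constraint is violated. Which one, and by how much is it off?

Distance(Q, D) = 28.9 — off by 6.00.

S = (0.00, 0.00) ✓; SM at 155.4° ✓; |SM| = 17.70 ✓; ∠SMU = 64.00° ✓; |MU| = 29.80 ✓; ∠MUC = 102.6° ✓; |UC| = 22.90 ✓; ∠(UC, CH) = 90.00° ✓; |CH| = 13.20 ✓; ∠CHQ = 91.00° ✓; |HQ| = 27.70 ✓; ∠HQD = 125.4° ✓; |QD| = 22.90 ✗.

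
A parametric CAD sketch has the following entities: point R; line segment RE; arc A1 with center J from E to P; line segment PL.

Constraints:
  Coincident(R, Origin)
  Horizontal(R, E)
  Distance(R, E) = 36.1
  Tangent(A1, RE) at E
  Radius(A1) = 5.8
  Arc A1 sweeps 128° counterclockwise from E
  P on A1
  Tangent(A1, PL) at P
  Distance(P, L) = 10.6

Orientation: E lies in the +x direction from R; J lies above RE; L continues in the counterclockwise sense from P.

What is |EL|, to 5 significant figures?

17.831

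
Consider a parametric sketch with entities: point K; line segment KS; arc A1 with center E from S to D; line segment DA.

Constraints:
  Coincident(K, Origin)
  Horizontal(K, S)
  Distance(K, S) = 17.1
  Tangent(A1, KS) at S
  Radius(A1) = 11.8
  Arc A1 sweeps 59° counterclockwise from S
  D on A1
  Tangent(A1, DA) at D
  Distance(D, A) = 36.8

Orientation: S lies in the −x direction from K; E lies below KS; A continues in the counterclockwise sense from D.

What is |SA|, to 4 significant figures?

47.26

On A1, S sits at bearing 90° from E; a 59° counterclockwise sweep puts D at bearing 149°, so D = E + 11.8·(cos 149°, sin 149°) = (-27.21, -5.723). Tangency of A1 to DA means the radius ED is perpendicular to DA, so DA runs along (−sin 149°, cos 149°); with |DA| = 36.8, A = (-46.17, -37.27). Then |SA| = |A − S| = 47.26.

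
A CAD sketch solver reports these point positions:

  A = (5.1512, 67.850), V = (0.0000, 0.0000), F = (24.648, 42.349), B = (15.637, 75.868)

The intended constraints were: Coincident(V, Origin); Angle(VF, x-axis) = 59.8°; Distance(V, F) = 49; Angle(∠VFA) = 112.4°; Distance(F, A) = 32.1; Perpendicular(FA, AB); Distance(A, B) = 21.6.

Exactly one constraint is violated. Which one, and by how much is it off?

Distance(A, B) = 21.6 — off by 8.40.

V = (0.00, 0.00) ✓; VF at 59.80° ✓; |VF| = 49.00 ✓; ∠VFA = 112.4° ✓; |FA| = 32.10 ✓; ∠(FA, AB) = 90.00° ✓; |AB| = 13.20 ✗.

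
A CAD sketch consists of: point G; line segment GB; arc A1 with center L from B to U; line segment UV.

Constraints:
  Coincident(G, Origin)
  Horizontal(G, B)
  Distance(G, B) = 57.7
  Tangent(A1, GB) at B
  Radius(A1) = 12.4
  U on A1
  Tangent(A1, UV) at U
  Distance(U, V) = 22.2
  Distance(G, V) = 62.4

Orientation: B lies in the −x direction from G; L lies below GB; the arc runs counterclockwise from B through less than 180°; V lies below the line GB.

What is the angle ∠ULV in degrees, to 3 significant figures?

60.8°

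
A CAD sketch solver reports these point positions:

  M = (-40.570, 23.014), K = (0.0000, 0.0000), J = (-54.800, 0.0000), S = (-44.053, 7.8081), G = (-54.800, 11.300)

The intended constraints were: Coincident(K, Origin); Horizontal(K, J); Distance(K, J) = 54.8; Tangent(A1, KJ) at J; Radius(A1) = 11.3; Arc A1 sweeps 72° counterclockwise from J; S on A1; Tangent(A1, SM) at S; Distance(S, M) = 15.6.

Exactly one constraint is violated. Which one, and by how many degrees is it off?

Tangent(A1, SM) at S — off by 5.10°.

K = (0.00, 0.00) ✓; K.y = 0.00, J.y = 0.00 ✓; |KJ| = 54.80 ✓; ∠(GJ, JK) = 90.00° ✓; |GJ| = 11.30 ✓; bearing(G→S) − bearing(G→J) = 72.00° ✓; |GS| = 11.30 ✓; ∠(GS, SM) = 84.90° ✗; |SM| = 15.60 ✓.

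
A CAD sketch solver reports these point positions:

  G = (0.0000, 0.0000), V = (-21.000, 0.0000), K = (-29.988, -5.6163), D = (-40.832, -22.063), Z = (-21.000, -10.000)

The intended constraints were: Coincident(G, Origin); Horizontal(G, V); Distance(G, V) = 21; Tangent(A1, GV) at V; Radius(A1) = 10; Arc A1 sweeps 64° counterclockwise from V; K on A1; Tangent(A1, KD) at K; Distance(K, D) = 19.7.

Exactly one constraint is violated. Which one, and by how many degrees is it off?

Tangent(A1, KD) at K — off by 7.40°.

G = (0.00, 0.00) ✓; G.y = 0.00, V.y = 0.00 ✓; |GV| = 21.00 ✓; ∠(ZV, VG) = 90.00° ✓; |ZV| = 10.00 ✓; bearing(Z→K) − bearing(Z→V) = 64.00° ✓; |ZK| = 10.00 ✓; ∠(ZK, KD) = 97.40° ✗; |KD| = 19.70 ✓.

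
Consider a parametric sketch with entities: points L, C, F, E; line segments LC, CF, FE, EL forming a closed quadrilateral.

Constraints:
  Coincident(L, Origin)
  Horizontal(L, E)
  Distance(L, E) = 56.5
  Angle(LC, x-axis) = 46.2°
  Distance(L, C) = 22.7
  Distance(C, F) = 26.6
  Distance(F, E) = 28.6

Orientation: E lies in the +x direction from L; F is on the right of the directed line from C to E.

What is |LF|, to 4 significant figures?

29.52

Checks: |CF| = 26.60 ✓; |FE| = 28.60 ✓.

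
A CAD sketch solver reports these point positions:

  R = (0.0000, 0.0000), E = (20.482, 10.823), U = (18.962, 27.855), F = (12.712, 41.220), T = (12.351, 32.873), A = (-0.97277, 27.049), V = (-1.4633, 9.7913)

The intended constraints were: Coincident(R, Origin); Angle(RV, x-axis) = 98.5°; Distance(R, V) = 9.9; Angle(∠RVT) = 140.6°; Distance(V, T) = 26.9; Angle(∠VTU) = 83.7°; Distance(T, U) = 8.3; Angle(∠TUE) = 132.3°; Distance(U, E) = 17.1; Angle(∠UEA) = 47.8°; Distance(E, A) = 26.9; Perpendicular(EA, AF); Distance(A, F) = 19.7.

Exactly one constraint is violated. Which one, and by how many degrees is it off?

Perpendicular(EA, AF) — off by 6.90°.

R = (0.00, 0.00) ✓; RV at 98.50° ✓; |RV| = 9.900 ✓; ∠RVT = 140.6° ✓; |VT| = 26.90 ✓; ∠VTU = 83.70° ✓; |TU| = 8.300 ✓; ∠TUE = 132.3° ✓; |UE| = 17.10 ✓; ∠UEA = 47.80° ✓; |EA| = 26.90 ✓; ∠(EA, AF) = 96.90° ✗; |AF| = 19.70 ✓.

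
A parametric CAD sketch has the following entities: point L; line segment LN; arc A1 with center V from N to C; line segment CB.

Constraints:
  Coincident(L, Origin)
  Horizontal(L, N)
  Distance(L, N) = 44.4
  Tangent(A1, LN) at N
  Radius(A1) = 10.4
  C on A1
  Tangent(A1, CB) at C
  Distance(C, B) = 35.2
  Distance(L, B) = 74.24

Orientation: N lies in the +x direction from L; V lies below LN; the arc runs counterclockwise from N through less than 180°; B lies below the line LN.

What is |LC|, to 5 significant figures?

40.539

L is at the origin; LN is horizontal with |LN| = 44.4 and N on the +x side, so N = (44.400, 0.0000). Since A1 is tangent to LN there, VN ⟂ LN, so V = N + (0, -10.4) = (44.400, -10.400). Since VC ⟂ CB (tangency), |VB| = √(10.4² + 35.2²) = 36.704 regardless of where C sits on A1. So B lies on both circle(L, 74.24) and circle(V, 36.704); the below-LN intersection is B = (60.108, -43.573). C is the foot of the tangent from B: C = (36.647, -17.332).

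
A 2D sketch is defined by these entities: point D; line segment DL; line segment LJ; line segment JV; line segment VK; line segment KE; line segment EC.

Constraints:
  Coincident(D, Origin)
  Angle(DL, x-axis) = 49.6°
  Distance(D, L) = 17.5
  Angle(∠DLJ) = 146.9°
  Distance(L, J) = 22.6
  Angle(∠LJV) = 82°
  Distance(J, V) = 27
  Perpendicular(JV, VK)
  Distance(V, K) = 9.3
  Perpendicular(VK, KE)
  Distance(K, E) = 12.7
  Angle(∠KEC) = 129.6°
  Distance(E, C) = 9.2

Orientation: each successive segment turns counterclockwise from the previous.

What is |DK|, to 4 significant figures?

29.03

∠LJV = 82.0° gives JV at -179.3° from the x-axis; with |JV| = 27.0, V = (-12.78, 35.41). JV ⟂ VK, so VK runs at -89.30°; with |VK| = 9.3, K = (-12.67, 26.11). Then |DK| = |K − D| = 29.03.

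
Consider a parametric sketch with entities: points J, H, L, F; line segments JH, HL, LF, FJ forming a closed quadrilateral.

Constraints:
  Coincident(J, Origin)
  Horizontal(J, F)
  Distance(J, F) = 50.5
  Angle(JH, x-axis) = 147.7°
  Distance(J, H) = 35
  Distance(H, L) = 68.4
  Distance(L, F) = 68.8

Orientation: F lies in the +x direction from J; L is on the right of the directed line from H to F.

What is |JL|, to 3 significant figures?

44.1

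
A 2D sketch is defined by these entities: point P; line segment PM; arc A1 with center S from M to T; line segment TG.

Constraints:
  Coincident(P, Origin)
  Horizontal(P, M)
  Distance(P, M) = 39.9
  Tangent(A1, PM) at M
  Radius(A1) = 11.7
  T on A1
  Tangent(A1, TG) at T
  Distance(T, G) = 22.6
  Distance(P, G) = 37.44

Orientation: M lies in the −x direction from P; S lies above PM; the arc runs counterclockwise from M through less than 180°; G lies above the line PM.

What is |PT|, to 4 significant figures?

29.88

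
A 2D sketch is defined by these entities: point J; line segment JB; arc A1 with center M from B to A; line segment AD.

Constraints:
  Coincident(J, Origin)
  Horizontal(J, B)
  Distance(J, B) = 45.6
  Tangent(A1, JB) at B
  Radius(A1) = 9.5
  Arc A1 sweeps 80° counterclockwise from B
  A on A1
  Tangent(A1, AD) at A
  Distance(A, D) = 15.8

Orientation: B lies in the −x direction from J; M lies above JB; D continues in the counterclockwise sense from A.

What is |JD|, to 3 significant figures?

40.9

J is at the origin; J and B share the same y with |JB| = 45.6 and B on the −x side, so B = (-45.6, 0.00). The tangent condition forces MB to be normal to JB, so M = B + (0, 9.5) = (-45.6, 9.50). On A1, B sits at bearing -90° from M; an 80° counterclockwise sweep puts A at bearing -10°, so A = M + 9.5·(cos -10°, sin -10°) = (-36.2, 7.85). Tangency of A1 to AD means the radius MA is perpendicular to AD, so AD runs along (−sin -10°, cos -10°); with |AD| = 15.8, D = (-33.5, 23.4). Then |JD| = |D − J| = 40.9.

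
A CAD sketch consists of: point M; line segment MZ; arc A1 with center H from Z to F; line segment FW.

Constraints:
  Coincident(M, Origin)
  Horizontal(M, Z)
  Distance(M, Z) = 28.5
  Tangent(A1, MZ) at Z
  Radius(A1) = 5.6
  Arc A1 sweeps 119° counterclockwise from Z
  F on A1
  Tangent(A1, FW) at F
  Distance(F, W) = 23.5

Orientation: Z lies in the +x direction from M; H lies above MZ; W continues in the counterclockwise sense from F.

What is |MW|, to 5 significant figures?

36.299

M is at the origin; M and Z share the same y with |MZ| = 28.5 and Z on the +x side, so Z = (28.500, 0.0000). Since A1 is tangent to MZ there, HZ ⟂ MZ, so H = Z + (0, 5.6) = (28.500, 5.6000). On A1, Z sits at bearing -90° from H; a 119° counterclockwise sweep puts F at bearing 29°, so F = H + 5.6·(cos 29°, sin 29°) = (33.398, 8.3149). Since A1 is tangent to FW there, HF ⟂ FW, so FW runs along (−sin 29°, cos 29°); with |FW| = 23.5, W = (22.005, 28.868). Then |MW| = |W − M| = 36.299.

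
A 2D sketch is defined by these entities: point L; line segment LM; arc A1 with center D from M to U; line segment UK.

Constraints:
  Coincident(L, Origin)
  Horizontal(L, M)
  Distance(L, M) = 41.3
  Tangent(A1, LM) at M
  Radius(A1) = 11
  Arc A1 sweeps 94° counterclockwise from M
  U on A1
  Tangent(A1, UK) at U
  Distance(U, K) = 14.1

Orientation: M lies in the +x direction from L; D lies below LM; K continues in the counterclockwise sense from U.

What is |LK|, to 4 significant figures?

40.59

On A1, M sits at bearing 90° from D; a 94° counterclockwise sweep puts U at bearing 184°, so U = D + 11.0·(cos 184°, sin 184°) = (30.33, -11.77). Since A1 is tangent to UK there, DU ⟂ UK, so UK runs along (−sin 184°, cos 184°); with |UK| = 14.1, K = (31.31, -25.83). Then |LK| = |K − L| = 40.59.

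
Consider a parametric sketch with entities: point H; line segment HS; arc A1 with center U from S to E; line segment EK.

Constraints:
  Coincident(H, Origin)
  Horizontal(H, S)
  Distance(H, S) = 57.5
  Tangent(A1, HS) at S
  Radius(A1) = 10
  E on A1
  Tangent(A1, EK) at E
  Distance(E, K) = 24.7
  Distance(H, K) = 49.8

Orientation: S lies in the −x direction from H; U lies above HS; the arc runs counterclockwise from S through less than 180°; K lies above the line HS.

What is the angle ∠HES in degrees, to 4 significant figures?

136.9°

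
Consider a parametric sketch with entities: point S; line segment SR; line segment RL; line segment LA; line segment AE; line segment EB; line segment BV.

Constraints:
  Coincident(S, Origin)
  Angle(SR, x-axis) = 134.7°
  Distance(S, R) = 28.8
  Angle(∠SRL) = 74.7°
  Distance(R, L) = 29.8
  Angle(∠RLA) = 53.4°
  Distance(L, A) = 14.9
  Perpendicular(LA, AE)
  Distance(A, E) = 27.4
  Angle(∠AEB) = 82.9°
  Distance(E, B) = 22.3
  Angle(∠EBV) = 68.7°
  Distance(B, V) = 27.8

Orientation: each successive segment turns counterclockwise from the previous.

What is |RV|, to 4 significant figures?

26.49

∠AEB = 82.9° gives EB at -166.3° from the x-axis; with |EB| = 22.3, B = (-45.17, 18.31). ∠EBV = 68.7° gives BV at -55.00° from the x-axis; with |BV| = 27.8, V = (-29.23, -4.459). Then |RV| = |V − R| = 26.49.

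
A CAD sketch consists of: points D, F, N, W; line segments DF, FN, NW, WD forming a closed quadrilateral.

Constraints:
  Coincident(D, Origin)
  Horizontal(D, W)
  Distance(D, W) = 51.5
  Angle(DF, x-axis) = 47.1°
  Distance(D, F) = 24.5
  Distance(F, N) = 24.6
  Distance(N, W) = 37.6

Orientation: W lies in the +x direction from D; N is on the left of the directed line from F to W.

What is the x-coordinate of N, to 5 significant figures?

35.355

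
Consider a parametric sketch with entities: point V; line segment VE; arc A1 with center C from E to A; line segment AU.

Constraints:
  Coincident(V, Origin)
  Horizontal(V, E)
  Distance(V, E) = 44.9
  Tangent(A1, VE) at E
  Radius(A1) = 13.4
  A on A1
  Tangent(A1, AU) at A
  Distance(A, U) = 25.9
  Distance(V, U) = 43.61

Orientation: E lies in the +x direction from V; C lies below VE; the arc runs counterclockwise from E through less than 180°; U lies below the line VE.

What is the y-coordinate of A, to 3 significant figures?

-10.2

Checks: ∠(CE, EV) = 90.00° ✓; |CE| = 13.40 ✓; |CA| = 13.40 ✓; ∠(CA, AU) = 90.00° ✓; |AU| = 25.90 ✓; |VU| = 43.61 ✓.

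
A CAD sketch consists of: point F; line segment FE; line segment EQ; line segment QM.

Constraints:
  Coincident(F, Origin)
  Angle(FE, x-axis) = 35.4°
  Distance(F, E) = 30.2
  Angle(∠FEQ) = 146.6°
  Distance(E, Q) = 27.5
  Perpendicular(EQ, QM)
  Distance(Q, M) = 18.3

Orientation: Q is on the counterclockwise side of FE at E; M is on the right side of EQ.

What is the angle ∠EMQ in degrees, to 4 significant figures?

56.36°

∠FEQ = 146.6°, so EQ runs at 35.4° + (180° − 146.6°) = 68.80° from the x-axis; with |EQ| = 27.5, Q = E + 27.5·(cos 68.80°, sin 68.80°) = (34.56, 43.13). EQ is perpendicular to QM; with |QM| = 18.3 on the right of EQ, M = Q + 18.3·(0.9323, -0.3616) = (51.62, 36.52). Then cos ∠EMQ = ME·MQ / (|ME||MQ|), giving 56.36°.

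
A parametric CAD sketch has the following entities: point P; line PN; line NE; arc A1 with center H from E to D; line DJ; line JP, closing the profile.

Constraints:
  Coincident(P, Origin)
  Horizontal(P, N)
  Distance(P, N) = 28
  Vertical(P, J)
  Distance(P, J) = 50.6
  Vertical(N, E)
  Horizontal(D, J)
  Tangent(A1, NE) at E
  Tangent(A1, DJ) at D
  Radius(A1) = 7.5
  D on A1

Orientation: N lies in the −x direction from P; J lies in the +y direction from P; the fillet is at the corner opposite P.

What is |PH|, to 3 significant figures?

47.7

P is at the origin; PN is horizontal with |PN| = 28.0 and N on the −x side, so N = (-28.0, 0.00). P and J share the same x with |PJ| = 50.6 and J on the +y side, so J = (0.00, 50.6). The virtual corner opposite P is at (-28.0, 50.6). Tangency of A1 to NE means the radius HE is perpendicular to NE and tangency of A1 to DJ means the radius HD is perpendicular to DJ, with radius 7.5, so the center H sits 7.5 in from both sides at H = (-20.5, 43.1). Then |PH| = |H − P| = 47.7.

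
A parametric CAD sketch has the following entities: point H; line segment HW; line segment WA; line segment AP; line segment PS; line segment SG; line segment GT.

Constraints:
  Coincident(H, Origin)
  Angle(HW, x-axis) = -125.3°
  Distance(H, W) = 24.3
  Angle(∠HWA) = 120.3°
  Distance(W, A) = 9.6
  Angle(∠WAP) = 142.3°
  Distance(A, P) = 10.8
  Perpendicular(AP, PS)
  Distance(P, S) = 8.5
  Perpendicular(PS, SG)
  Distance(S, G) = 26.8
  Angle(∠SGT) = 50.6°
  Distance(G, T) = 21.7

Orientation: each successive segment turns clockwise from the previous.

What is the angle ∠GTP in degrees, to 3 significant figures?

97.0°

The perpendicularity gives SG at right angles to PS, so SG runs at -42.7°; with |SG| = 26.8, G = (-6.08, -23.6). ∠SGT = 50.6° gives GT at -172° from the x-axis; with |GT| = 21.7, T = (-27.6, -26.6). Then cos ∠GTP = TG·TP / (|TG||TP|), giving 97.0°.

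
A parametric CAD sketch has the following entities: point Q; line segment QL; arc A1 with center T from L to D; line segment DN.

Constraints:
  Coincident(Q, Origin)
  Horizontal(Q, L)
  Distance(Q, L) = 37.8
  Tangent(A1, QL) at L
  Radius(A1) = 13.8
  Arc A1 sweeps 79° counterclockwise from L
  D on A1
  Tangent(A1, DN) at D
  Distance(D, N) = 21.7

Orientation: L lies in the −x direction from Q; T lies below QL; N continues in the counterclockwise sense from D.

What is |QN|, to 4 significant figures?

64.29

Q is at the origin; QL is horizontal with |QL| = 37.8 and L on the −x side, so L = (-37.80, 0.000). Tangency of A1 to QL means the radius TL is perpendicular to QL, so T = L + (0, -13.8) = (-37.80, -13.80). On A1, L sits at bearing 90° from T; a 79° counterclockwise sweep puts D at bearing 169°, so D = T + 13.8·(cos 169°, sin 169°) = (-51.35, -11.17). Tangency of A1 to DN means the radius TD is perpendicular to DN, so DN runs along (−sin 169°, cos 169°); with |DN| = 21.7, N = (-55.49, -32.47). Then |QN| = |N − Q| = 64.29.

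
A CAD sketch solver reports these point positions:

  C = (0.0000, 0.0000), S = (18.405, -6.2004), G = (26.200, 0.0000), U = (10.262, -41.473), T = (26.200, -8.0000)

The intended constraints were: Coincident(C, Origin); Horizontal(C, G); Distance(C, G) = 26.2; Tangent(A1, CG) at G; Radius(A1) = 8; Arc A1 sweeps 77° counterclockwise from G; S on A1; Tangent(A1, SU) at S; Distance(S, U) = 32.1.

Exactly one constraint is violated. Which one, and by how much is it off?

Distance(S, U) = 32.1 — off by 4.10.

C = (0.00, 0.00) ✓; C.y = 0.00, G.y = 0.00 ✓; |CG| = 26.20 ✓; ∠(TG, GC) = 90.00° ✓; |TG| = 8.000 ✓; bearing(T→S) − bearing(T→G) = 77.00° ✓; |TS| = 8.000 ✓; ∠(TS, SU) = 90.00° ✓; |SU| = 36.20 ✗.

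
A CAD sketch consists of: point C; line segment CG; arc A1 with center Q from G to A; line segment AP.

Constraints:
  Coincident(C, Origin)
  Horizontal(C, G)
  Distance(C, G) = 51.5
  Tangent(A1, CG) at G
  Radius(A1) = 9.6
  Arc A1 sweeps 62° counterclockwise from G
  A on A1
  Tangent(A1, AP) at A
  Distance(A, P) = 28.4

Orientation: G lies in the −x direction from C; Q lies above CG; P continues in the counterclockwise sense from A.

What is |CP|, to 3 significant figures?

42.3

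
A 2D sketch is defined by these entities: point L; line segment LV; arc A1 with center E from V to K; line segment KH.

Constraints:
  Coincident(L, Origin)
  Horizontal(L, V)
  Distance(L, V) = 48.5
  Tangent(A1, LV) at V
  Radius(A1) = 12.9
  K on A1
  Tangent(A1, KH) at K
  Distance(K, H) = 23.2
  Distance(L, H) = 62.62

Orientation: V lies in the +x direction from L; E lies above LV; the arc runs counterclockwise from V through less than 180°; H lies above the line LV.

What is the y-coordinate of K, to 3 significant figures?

19.1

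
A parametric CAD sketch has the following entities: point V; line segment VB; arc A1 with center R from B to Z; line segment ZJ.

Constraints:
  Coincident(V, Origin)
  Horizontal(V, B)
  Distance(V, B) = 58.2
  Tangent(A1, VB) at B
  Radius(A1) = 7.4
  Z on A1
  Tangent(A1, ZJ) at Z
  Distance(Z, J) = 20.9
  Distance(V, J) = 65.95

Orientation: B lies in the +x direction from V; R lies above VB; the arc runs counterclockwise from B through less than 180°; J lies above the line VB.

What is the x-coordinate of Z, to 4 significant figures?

65.26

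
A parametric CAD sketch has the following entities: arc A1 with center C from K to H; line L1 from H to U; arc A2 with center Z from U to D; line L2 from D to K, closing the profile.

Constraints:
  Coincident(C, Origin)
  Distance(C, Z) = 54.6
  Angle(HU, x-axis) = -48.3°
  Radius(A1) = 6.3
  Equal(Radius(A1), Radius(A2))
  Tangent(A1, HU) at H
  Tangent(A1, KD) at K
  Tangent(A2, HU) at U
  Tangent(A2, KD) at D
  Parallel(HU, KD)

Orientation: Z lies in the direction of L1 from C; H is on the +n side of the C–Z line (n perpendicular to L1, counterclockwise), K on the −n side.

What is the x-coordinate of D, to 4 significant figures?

31.62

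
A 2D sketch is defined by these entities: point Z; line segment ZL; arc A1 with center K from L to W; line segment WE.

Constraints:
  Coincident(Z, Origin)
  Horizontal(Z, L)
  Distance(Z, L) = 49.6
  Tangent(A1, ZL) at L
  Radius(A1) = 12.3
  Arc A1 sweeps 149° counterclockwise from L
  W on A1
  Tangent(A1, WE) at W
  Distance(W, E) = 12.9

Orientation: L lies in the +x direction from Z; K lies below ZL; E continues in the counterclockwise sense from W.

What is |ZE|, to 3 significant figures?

61.8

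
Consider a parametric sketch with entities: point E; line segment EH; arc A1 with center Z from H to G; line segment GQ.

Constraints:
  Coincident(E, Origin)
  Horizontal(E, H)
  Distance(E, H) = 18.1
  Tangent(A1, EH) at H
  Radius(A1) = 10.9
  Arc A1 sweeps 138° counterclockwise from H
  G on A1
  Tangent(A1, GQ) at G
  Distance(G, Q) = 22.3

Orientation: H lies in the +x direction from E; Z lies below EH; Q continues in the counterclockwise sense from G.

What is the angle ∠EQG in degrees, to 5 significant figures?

9.0927°

E is at the origin; EH is horizontal with |EH| = 18.1 and H on the +x side, so H = (18.100, 0.0000). The tangent condition forces ZH to be normal to EH, so Z = H + (0, -10.9) = (18.100, -10.900). On A1, H sits at bearing 90° from Z; a 138° counterclockwise sweep puts G at bearing 228°, so G = Z + 10.9·(cos 228°, sin 228°) = (10.806, -19.000). A1 meets GQ tangentially, so ZG is at right angles to GQ, so GQ runs along (−sin 228°, cos 228°); with |GQ| = 22.3, Q = (27.379, -33.922). Then cos ∠EQG = QE·QG / (|QE||QG|), giving 9.0927°.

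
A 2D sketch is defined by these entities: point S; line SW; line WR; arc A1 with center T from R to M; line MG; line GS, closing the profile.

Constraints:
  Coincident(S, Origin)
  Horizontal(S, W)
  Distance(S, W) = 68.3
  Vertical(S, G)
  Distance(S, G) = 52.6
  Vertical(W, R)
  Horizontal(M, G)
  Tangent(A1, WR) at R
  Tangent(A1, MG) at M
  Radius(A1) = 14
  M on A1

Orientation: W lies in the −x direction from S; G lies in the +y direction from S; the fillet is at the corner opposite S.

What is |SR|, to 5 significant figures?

78.453

The virtual corner opposite S is at (-68.300, 52.600). A1 meets WR tangentially, so TR is at right angles to WR and since A1 is tangent to MG there, TM ⟂ MG, with radius 14.0, so the center T sits 14.0 in from both sides at T = (-54.300, 38.600). That places the tangent points at R = (-68.300, 38.600) on WR and M = (-54.300, 52.600) on MG. Then |SR| = |R − S| = 78.453.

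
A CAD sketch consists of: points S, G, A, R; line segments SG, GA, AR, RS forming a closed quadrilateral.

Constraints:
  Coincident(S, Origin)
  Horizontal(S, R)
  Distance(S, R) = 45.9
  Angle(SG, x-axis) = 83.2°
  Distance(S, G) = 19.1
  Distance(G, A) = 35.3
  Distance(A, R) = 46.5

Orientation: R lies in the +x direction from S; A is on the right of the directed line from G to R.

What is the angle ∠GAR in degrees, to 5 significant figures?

69.600°

Checks: SG at 83.20° ✓; |GA| = 35.30 ✓; |AR| = 46.50 ✓.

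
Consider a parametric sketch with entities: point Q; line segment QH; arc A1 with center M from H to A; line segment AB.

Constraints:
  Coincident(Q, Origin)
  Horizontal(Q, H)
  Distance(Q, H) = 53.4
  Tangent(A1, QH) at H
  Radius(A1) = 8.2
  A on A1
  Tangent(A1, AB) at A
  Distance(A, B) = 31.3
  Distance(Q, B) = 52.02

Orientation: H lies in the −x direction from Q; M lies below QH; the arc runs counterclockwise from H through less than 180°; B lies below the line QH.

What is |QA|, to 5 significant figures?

60.866

Checks: ∠(MH, HQ) = 90.00° ✓; |MH| = 8.200 ✓; |MA| = 8.200 ✓; ∠(MA, AB) = 90.00° ✓; |AB| = 31.30 ✓; |QB| = 52.02 ✓.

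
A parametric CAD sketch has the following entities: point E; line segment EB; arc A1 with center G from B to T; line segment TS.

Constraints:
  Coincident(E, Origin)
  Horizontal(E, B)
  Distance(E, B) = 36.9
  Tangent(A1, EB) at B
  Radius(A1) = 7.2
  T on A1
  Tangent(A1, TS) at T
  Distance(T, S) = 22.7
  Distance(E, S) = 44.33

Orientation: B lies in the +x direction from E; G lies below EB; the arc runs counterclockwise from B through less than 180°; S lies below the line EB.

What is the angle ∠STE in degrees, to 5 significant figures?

111.05°

Checks: ∠(GB, BE) = 90.00° ✓; |GT| = 7.200 ✓; ∠(GT, TS) = 90.00° ✓; |TS| = 22.70 ✓; |ES| = 44.33 ✓.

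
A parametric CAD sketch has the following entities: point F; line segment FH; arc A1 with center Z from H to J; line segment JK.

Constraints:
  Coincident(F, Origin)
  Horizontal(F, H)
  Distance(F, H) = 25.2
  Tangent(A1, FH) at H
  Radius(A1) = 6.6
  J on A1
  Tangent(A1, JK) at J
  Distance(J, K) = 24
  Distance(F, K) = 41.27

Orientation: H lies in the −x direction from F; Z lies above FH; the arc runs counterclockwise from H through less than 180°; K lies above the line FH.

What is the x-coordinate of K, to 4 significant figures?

-26.73

Checks: |ZJ| = 6.600 ✓; ∠(ZJ, JK) = 90.00° ✓; |JK| = 24.00 ✓; |FK| = 41.27 ✓.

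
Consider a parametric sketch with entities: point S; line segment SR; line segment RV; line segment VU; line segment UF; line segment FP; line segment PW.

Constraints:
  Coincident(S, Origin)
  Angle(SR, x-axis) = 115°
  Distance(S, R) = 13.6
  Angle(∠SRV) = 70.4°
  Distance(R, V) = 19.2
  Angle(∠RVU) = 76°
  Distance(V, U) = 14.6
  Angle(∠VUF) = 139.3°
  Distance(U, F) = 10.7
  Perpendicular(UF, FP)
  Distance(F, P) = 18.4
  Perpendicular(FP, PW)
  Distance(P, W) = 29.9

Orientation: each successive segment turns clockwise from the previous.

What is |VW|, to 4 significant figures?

12.04

S is at the origin; SR runs at 115.0° with length 13.6, so R = (-5.748, 12.33). ∠SRV = 70.4° gives RV at 5.400° from the x-axis; with |RV| = 19.2, V = (13.37, 14.13). ∠RVU = 76.0° gives VU at -98.60° from the x-axis; with |VU| = 14.6, U = (11.18, -0.3032). ∠VUF = 139.3° gives UF at -139.3° from the x-axis; with |UF| = 10.7, F = (3.072, -7.281). UF ⟂ FP, so FP runs at 130.7°; with |FP| = 18.4, P = (-8.927, 6.669). FP ⟂ PW, so PW runs at 40.70°; with |PW| = 29.9, W = (13.74, 26.17). Then |VW| = |W − V| = 12.04.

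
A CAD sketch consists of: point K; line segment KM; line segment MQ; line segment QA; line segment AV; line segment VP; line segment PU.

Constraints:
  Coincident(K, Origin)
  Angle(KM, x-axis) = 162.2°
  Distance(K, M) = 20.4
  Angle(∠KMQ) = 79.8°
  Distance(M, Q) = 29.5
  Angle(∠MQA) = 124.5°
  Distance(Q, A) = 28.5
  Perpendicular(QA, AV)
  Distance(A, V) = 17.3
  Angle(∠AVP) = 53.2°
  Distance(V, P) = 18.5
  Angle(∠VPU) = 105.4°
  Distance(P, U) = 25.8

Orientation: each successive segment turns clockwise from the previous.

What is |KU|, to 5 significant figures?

54.785

∠AVP = 53.2° gives VP at 149.70° from the x-axis; with |VP| = 18.5, P = (8.7284, 27.654). ∠VPU = 105.4° gives PU at 75.100° from the x-axis; with |PU| = 25.8, U = (15.362, 52.587). Then |KU| = |U − K| = 54.785.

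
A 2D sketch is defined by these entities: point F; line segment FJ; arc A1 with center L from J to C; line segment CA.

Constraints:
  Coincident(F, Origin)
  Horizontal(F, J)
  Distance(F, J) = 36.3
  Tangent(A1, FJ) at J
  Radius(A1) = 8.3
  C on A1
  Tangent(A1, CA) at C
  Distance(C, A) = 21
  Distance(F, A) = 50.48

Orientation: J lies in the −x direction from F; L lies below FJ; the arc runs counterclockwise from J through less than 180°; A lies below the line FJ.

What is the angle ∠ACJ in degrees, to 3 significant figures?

129°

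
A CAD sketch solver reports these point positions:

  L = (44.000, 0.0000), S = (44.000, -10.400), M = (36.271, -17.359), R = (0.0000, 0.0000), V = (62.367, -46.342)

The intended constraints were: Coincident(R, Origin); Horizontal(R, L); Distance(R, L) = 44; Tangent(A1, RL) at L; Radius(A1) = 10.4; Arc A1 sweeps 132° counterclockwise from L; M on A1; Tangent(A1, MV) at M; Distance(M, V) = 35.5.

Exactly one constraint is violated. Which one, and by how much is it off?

Distance(M, V) = 35.5 — off by 3.50.

R = (0.00, 0.00) ✓; R.y = 0.00, L.y = 0.00 ✓; |RL| = 44.00 ✓; ∠(SL, LR) = 90.00° ✓; |SL| = 10.40 ✓; bearing(S→M) − bearing(S→L) = 132.0° ✓; |SM| = 10.40 ✓; ∠(SM, MV) = 90.00° ✓; |MV| = 39.00 ✗.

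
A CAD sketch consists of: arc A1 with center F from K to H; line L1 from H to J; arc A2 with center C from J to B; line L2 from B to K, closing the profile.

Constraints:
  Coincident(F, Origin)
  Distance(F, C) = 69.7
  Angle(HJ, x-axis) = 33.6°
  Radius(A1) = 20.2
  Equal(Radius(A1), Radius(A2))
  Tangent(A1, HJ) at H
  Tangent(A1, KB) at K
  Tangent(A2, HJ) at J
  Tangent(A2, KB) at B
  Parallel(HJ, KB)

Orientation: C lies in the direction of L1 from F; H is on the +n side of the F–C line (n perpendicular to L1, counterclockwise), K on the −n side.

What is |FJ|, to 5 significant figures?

72.568

The slot axis is L1's direction at 33.6°, so u = (cos 33.6°, sin 33.6°) = (0.83292, 0.55339) and n = (−sin 33.6°, cos 33.6°) = (-0.55339, 0.83292). F is at the origin and C lies 69.7 along u from F, so C = 69.7·u = (58.055, 38.571). Tangency of A1 to both parallel lines with radius 20.2 puts H and K at F ± 20.2·n: H = (-11.179, 16.825), K = (11.179, -16.825). Equal radii place J and B the same way about C: J = C + 20.2·n = (46.876, 55.396), B = C − 20.2·n = (69.233, 21.746). Then |FJ| = |J − F| = 72.568.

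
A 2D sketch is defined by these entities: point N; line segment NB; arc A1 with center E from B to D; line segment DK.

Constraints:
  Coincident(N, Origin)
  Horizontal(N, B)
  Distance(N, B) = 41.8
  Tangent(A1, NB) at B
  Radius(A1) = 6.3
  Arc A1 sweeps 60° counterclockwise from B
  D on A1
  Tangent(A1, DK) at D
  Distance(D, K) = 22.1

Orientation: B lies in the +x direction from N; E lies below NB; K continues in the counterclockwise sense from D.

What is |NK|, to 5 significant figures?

33.713

N is at the origin; N and B share the same y with |NB| = 41.8 and B on the +x side, so B = (41.800, 0.0000). A1 meets NB tangentially, so EB is at right angles to NB, so E = B + (0, -6.3) = (41.800, -6.3000). On A1, B sits at bearing 90° from E; a 60° counterclockwise sweep puts D at bearing 150°, so D = E + 6.3·(cos 150°, sin 150°) = (36.344, -3.1500). A1 meets DK tangentially, so ED is at right angles to DK, so DK runs along (−sin 150°, cos 150°); with |DK| = 22.1, K = (25.294, -22.289). Then |NK| = |K − N| = 33.713.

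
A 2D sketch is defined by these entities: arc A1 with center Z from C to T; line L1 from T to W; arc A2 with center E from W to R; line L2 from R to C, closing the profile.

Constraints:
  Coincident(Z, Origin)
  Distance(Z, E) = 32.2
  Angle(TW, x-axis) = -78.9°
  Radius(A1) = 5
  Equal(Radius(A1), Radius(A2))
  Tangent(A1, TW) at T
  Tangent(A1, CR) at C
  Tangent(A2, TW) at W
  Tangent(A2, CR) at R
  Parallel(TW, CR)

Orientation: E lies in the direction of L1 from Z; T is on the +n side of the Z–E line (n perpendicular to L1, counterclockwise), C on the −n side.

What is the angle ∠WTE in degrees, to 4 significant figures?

8.826°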